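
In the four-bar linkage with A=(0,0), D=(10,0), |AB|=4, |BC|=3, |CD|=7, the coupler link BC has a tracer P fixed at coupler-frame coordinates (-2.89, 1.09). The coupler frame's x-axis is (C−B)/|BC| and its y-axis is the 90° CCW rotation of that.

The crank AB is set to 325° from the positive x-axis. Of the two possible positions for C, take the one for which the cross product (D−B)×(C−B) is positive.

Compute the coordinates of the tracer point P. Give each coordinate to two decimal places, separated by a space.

A=(0,0), D=(10.00,0)
B = A + 4.00·(cos325°, sin325°) = (3.2766, -2.2943)
|BD| = 7.1041
circle(B,3.00) ∩ circle(D,7.00): a=0.7367, h=2.9081
  candidates: C₊=(3.0347,0.6959) cross=20.660; C₋=(4.9131,-4.8087) cross=-20.660
  mode + wants cross > 0 → take C=(3.0347,0.6959) (cross=20.660)
ex = (C−B)/|BC| = (-0.0806,0.9967); ey = (-0.9967,-0.0806)
P = B + -2.89·ex + 1.09·ey = (2.4232,-5.2628)

2.42 -5.26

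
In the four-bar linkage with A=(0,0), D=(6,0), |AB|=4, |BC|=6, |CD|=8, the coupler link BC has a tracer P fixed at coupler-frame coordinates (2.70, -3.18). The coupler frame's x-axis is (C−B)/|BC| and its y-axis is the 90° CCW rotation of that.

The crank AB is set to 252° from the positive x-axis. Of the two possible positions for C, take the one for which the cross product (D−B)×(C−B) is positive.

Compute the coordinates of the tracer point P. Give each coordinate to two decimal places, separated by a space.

1.73 -0.87

A=(0,0), D=(6.00,0)
B = A + 4.00·(cos252°, sin252°) = (-1.2361, -3.8042)
|BD| = 8.1751
circle(B,6.00) ∩ circle(D,8.00): a=2.3751, h=5.5099
  candidates: C₊=(-1.6978,2.1780) cross=45.044; C₋=(3.4302,-7.5760) cross=-45.044
  mode + wants cross > 0 → take C=(-1.6978,2.1780) (cross=45.044)
ex = (C−B)/|BC| = (-0.0770,0.9970); ey = (-0.9970,-0.0770)
P = B + 2.70·ex + -3.18·ey = (1.7267,-0.8675)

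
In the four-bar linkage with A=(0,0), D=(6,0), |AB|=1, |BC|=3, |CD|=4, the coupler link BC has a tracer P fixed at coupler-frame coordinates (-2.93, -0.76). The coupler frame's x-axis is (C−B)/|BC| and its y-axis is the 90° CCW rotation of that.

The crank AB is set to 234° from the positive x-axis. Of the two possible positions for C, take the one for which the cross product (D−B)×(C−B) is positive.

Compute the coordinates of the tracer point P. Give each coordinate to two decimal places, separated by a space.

-2.80 -2.87

A=(0,0), D=(6.00,0)
B = A + 1.00·(cos234°, sin234°) = (-0.5878, -0.8090)
|BD| = 6.6373
circle(B,3.00) ∩ circle(D,4.00): a=2.7913, h=1.0994
  candidates: C₊=(2.0487,0.6224) cross=7.297; C₋=(2.3167,-1.5599) cross=-7.297
  mode + wants cross > 0 → take C=(2.0487,0.6224) (cross=7.297)
ex = (C−B)/|BC| = (0.8788,0.4771); ey = (-0.4771,0.8788)
P = B + -2.93·ex + -0.76·ey = (-2.8001,-2.8749)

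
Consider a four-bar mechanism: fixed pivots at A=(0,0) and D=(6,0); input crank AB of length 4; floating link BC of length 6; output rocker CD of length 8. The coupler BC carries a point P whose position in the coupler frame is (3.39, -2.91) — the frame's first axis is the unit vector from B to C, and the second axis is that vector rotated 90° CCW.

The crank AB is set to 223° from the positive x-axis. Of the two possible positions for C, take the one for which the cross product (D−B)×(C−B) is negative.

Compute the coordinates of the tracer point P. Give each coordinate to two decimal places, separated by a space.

A=(0,0), D=(6.00,0)
B = A + 4.00·(cos223°, sin223°) = (-2.9254, -2.7280)
|BD| = 9.3330
circle(B,6.00) ∩ circle(D,8.00): a=3.1664, h=5.0964
  candidates: C₊=(-1.3869,3.0714) cross=47.565; C₋=(1.5924,-6.6763) cross=-47.565
  mode - wants cross < 0 → take C=(1.5924,-6.6763) (cross=-47.565)
ex = (C−B)/|BC| = (0.7530,-0.6581); ey = (0.6581,0.7530)
P = B + 3.39·ex + -2.91·ey = (-2.2878,-7.1499)

-2.29 -7.15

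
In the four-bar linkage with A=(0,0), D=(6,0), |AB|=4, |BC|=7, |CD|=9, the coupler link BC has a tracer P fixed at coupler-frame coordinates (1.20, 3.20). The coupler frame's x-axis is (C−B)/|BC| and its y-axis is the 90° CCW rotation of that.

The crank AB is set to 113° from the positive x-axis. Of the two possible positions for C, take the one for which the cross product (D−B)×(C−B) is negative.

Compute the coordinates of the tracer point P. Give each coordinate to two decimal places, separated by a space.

A=(0,0), D=(6.00,0)
B = A + 4.00·(cos113°, sin113°) = (-1.5629, 3.6820)
|BD| = 8.4116
circle(B,7.00) ∩ circle(D,9.00): a=2.3037, h=6.6101
  candidates: C₊=(3.4018,8.6168) cross=55.601; C₋=(-2.3851,-3.2695) cross=-55.601
  mode - wants cross < 0 → take C=(-2.3851,-3.2695) (cross=-55.601)
ex = (C−B)/|BC| = (-0.1175,-0.9931); ey = (0.9931,-0.1175)
P = B + 1.20·ex + 3.20·ey = (1.4740,2.1145)

1.47 2.11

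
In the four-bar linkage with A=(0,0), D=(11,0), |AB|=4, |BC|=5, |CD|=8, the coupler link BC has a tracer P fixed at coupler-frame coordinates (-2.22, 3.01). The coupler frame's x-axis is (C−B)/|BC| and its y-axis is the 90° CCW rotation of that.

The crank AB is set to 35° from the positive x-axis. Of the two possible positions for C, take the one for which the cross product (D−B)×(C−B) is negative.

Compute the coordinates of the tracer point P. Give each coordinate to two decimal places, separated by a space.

6.20 4.63

A=(0,0), D=(11.00,0)
B = A + 4.00·(cos35°, sin35°) = (3.2766, 2.2943)
|BD| = 8.0570
circle(B,5.00) ∩ circle(D,8.00): a=1.6082, h=4.7343
  candidates: C₊=(6.1664,6.3746) cross=38.144; C₋=(3.4701,-2.7019) cross=-38.144
  mode - wants cross < 0 → take C=(3.4701,-2.7019) (cross=-38.144)
ex = (C−B)/|BC| = (0.0387,-0.9993); ey = (0.9993,0.0387)
P = B + -2.22·ex + 3.01·ey = (6.1984,4.6291)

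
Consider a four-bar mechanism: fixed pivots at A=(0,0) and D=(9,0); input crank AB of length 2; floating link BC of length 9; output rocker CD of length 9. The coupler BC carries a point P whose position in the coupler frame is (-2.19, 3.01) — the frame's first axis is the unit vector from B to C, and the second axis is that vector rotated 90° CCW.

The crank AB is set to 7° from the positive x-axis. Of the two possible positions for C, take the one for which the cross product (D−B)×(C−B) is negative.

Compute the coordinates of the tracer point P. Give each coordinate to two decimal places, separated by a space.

4.01 3.37

A=(0,0), D=(9.00,0)
B = A + 2.00·(cos7°, sin7°) = (1.9851, 0.2437)
|BD| = 7.0191
circle(B,9.00) ∩ circle(D,9.00): a=3.5096, h=8.2875
  candidates: C₊=(5.7803,8.4044) cross=58.171; C₋=(5.2048,-8.1606) cross=-58.171
  mode - wants cross < 0 → take C=(5.2048,-8.1606) (cross=-58.171)
ex = (C−B)/|BC| = (0.3577,-0.9338); ey = (0.9338,0.3577)
P = B + -2.19·ex + 3.01·ey = (4.0124,3.3656)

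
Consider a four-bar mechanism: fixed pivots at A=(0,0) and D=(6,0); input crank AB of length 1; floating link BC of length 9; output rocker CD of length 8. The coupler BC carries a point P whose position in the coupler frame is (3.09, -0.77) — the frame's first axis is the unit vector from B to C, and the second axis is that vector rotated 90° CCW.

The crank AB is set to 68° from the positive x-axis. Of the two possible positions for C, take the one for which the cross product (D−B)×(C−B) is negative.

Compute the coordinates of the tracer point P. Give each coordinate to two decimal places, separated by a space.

A=(0,0), D=(6.00,0)
B = A + 1.00·(cos68°, sin68°) = (0.3746, 0.9272)
|BD| = 5.7013
circle(B,9.00) ∩ circle(D,8.00): a=4.3415, h=7.8836
  candidates: C₊=(5.9404,7.9998) cross=44.947; C₋=(3.3763,-7.5575) cross=-44.947
  mode - wants cross < 0 → take C=(3.3763,-7.5575) (cross=-44.947)
ex = (C−B)/|BC| = (0.3335,-0.9427); ey = (0.9427,0.3335)
P = B + 3.09·ex + -0.77·ey = (0.6793,-2.2427)

0.68 -2.24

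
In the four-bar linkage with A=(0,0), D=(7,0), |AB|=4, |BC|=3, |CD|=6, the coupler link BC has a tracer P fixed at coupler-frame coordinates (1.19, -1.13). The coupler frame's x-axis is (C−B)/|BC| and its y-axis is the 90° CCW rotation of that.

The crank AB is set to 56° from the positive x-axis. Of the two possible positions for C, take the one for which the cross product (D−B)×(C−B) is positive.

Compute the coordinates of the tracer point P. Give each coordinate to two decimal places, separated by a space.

3.88 3.33

A=(0,0), D=(7.00,0)
B = A + 4.00·(cos56°, sin56°) = (2.2368, 3.3162)
|BD| = 5.8039
circle(B,3.00) ∩ circle(D,6.00): a=0.5759, h=2.9442
  candidates: C₊=(4.3916,5.4034) cross=17.088; C₋=(1.0272,0.5708) cross=-17.088
  mode + wants cross > 0 → take C=(4.3916,5.4034) (cross=17.088)
ex = (C−B)/|BC| = (0.7183,0.6957); ey = (-0.6957,0.7183)
P = B + 1.19·ex + -1.13·ey = (3.8777,3.3324)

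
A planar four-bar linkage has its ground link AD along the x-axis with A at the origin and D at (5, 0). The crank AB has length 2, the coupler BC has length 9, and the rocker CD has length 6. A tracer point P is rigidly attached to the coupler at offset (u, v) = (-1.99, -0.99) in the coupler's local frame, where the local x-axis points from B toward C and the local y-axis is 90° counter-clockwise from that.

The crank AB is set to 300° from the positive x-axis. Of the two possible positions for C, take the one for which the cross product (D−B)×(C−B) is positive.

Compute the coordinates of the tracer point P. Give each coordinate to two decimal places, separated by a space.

A=(0,0), D=(5.00,0)
B = A + 2.00·(cos300°, sin300°) = (1.0000, -1.7321)
|BD| = 4.3589
circle(B,9.00) ∩ circle(D,6.00): a=7.3413, h=5.2063
  candidates: C₊=(5.6681,5.9627) cross=22.694; C₋=(9.8056,-3.5925) cross=-22.694
  mode + wants cross > 0 → take C=(5.6681,5.9627) (cross=22.694)
ex = (C−B)/|BC| = (0.5187,0.8550); ey = (-0.8550,0.5187)
P = B + -1.99·ex + -0.99·ey = (0.8143,-3.9469)

0.81 -3.95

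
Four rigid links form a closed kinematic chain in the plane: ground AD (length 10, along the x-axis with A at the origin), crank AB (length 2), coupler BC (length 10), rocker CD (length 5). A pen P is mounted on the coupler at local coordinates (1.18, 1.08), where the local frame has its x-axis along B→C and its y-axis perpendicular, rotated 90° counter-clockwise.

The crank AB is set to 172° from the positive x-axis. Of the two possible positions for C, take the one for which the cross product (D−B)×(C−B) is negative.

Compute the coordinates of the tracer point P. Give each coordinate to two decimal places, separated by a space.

A=(0,0), D=(10.00,0)
B = A + 2.00·(cos172°, sin172°) = (-1.9805, 0.2783)
|BD| = 11.9838
circle(B,10.00) ∩ circle(D,5.00): a=9.1211, h=4.0994
  candidates: C₊=(7.2333,4.1648) cross=49.126; C₋=(7.0429,-4.0318) cross=-49.126
  mode - wants cross < 0 → take C=(7.0429,-4.0318) (cross=-49.126)
ex = (C−B)/|BC| = (0.9023,-0.4310); ey = (0.4310,0.9023)
P = B + 1.18·ex + 1.08·ey = (-0.4503,0.7443)

-0.45 0.74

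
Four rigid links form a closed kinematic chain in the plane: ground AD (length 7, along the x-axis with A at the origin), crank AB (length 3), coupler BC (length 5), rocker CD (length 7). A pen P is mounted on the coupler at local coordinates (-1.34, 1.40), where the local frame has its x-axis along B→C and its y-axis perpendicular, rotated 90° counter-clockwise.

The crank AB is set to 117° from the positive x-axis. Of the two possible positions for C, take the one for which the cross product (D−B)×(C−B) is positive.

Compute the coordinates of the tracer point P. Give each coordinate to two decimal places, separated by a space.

A=(0,0), D=(7.00,0)
B = A + 3.00·(cos117°, sin117°) = (-1.3620, 2.6730)
|BD| = 8.7788
circle(B,5.00) ∩ circle(D,7.00): a=3.0225, h=3.9830
  candidates: C₊=(2.7298,5.5466) cross=34.966; C₋=(0.3042,-2.0412) cross=-34.966
  mode + wants cross > 0 → take C=(2.7298,5.5466) (cross=34.966)
ex = (C−B)/|BC| = (0.8183,0.5747); ey = (-0.5747,0.8183)
P = B + -1.34·ex + 1.40·ey = (-3.2632,3.0486)

-3.26 3.05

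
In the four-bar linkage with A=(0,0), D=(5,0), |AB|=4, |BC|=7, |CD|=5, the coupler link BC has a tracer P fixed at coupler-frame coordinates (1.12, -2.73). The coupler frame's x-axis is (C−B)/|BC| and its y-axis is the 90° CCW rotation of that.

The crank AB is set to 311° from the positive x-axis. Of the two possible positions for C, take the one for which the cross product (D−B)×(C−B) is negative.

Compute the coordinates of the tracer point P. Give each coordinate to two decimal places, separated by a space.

A=(0,0), D=(5.00,0)
B = A + 4.00·(cos311°, sin311°) = (2.6242, -3.0188)
|BD| = 3.8416
circle(B,7.00) ∩ circle(D,5.00): a=5.0445, h=4.8531
  candidates: C₊=(1.9302,3.9467) cross=18.644; C₋=(9.5577,-2.0560) cross=-18.644
  mode - wants cross < 0 → take C=(9.5577,-2.0560) (cross=-18.644)
ex = (C−B)/|BC| = (0.9905,0.1375); ey = (-0.1375,0.9905)
P = B + 1.12·ex + -2.73·ey = (4.1091,-5.5688)

4.11 -5.57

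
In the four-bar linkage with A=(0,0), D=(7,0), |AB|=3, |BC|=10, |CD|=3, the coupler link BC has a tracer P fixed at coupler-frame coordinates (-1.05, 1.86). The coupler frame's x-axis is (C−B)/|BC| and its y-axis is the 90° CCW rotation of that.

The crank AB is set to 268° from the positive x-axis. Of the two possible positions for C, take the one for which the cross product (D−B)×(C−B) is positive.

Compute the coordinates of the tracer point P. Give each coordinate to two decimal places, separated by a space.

A=(0,0), D=(7.00,0)
B = A + 3.00·(cos268°, sin268°) = (-0.1047, -2.9982)
|BD| = 7.7114
circle(B,10.00) ∩ circle(D,3.00): a=9.7561, h=2.1953
  candidates: C₊=(8.0302,2.8175) cross=16.929; C₋=(9.7373,-1.2276) cross=-16.929
  mode + wants cross > 0 → take C=(8.0302,2.8175) (cross=16.929)
ex = (C−B)/|BC| = (0.8135,0.5816); ey = (-0.5816,0.8135)
P = B + -1.05·ex + 1.86·ey = (-2.0406,-2.0957)

-2.04 -2.10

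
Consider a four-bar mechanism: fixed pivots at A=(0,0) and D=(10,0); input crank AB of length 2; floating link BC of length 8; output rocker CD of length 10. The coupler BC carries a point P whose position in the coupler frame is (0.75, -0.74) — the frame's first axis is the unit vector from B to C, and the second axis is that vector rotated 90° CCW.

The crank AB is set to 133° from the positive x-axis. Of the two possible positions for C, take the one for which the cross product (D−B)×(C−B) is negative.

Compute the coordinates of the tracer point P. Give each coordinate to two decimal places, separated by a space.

-1.74 0.48

A=(0,0), D=(10.00,0)
B = A + 2.00·(cos133°, sin133°) = (-1.3640, 1.4627)
|BD| = 11.4577
circle(B,8.00) ∩ circle(D,10.00): a=4.1579, h=6.8346
  candidates: C₊=(3.6324,7.7106) cross=78.309; C₋=(1.8874,-5.8468) cross=-78.309
  mode - wants cross < 0 → take C=(1.8874,-5.8468) (cross=-78.309)
ex = (C−B)/|BC| = (0.4064,-0.9137); ey = (0.9137,0.4064)
P = B + 0.75·ex + -0.74·ey = (-1.7353,0.4767)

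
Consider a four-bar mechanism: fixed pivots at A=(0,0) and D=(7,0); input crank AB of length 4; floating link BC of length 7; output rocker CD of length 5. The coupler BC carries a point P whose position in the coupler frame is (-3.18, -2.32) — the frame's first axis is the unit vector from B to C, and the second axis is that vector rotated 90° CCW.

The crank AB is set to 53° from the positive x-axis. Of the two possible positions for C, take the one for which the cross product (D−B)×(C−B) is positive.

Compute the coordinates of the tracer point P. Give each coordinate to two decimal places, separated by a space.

-0.31 0.34

A=(0,0), D=(7.00,0)
B = A + 4.00·(cos53°, sin53°) = (2.4073, 3.1945)
|BD| = 5.5945
circle(B,7.00) ∩ circle(D,5.00): a=4.9422, h=4.9573
  candidates: C₊=(9.2952,4.4421) cross=27.733; C₋=(3.6338,-3.6972) cross=-27.733
  mode + wants cross > 0 → take C=(9.2952,4.4421) (cross=27.733)
ex = (C−B)/|BC| = (0.9840,0.1782); ey = (-0.1782,0.9840)
P = B + -3.18·ex + -2.32·ey = (-0.3084,0.3449)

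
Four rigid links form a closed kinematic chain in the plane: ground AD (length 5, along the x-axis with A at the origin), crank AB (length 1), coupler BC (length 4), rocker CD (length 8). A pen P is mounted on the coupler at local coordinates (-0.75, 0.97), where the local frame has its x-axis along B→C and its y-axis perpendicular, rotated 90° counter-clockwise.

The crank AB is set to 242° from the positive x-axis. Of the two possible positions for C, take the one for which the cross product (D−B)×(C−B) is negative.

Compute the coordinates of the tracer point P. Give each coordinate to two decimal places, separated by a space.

A=(0,0), D=(5.00,0)
B = A + 1.00·(cos242°, sin242°) = (-0.4695, -0.8829)
|BD| = 5.5403
circle(B,4.00) ∩ circle(D,8.00): a=-1.5618, h=3.6825
  candidates: C₊=(-2.5982,2.5036) cross=20.402; C₋=(-1.4244,-4.7673) cross=-20.402
  mode - wants cross < 0 → take C=(-1.4244,-4.7673) (cross=-20.402)
ex = (C−B)/|BC| = (-0.2387,-0.9711); ey = (0.9711,-0.2387)
P = B + -0.75·ex + 0.97·ey = (0.6515,-0.3862)

0.65 -0.39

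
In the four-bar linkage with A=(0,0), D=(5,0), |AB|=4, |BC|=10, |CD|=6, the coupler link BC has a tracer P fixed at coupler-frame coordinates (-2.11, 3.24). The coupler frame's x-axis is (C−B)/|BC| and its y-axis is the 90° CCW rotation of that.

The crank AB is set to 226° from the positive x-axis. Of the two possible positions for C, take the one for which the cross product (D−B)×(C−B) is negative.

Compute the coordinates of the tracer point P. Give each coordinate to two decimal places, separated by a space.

-3.88 0.83

A=(0,0), D=(5.00,0)
B = A + 4.00·(cos226°, sin226°) = (-2.7786, -2.8774)
|BD| = 8.2938
circle(B,10.00) ∩ circle(D,6.00): a=8.0052, h=5.9931
  candidates: C₊=(2.6502,5.5207) cross=49.705; C₋=(6.8085,-5.7209) cross=-49.705
  mode - wants cross < 0 → take C=(6.8085,-5.7209) (cross=-49.705)
ex = (C−B)/|BC| = (0.9587,-0.2844); ey = (0.2844,0.9587)
P = B + -2.11·ex + 3.24·ey = (-3.8802,0.8289)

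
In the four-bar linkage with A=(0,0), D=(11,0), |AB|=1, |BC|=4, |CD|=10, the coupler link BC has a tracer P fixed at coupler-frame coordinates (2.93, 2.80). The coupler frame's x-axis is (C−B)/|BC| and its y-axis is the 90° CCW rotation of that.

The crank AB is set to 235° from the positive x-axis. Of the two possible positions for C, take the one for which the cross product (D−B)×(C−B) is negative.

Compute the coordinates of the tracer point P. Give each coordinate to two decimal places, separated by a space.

A=(0,0), D=(11.00,0)
B = A + 1.00·(cos235°, sin235°) = (-0.5736, -0.8192)
|BD| = 11.6025
circle(B,4.00) ∩ circle(D,10.00): a=2.1814, h=3.3529
  candidates: C₊=(1.3656,2.6793) cross=38.902; C₋=(1.8391,-4.0096) cross=-38.902
  mode - wants cross < 0 → take C=(1.8391,-4.0096) (cross=-38.902)
ex = (C−B)/|BC| = (0.6032,-0.7976); ey = (0.7976,0.6032)
P = B + 2.93·ex + 2.80·ey = (3.4270,-1.4673)

3.43 -1.47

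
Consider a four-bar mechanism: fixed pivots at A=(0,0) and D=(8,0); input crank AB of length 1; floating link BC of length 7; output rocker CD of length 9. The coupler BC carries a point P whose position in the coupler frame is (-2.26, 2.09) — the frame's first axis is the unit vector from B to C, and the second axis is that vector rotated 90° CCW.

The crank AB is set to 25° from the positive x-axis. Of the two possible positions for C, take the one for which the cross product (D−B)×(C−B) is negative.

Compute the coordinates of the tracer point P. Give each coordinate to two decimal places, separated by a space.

2.69 2.93

A=(0,0), D=(8.00,0)
B = A + 1.00·(cos25°, sin25°) = (0.9063, 0.4226)
|BD| = 7.1063
circle(B,7.00) ∩ circle(D,9.00): a=1.3016, h=6.8779
  candidates: C₊=(2.6146,7.2110) cross=48.876; C₋=(1.7966,-6.5205) cross=-48.876
  mode - wants cross < 0 → take C=(1.7966,-6.5205) (cross=-48.876)
ex = (C−B)/|BC| = (0.1272,-0.9919); ey = (0.9919,0.1272)
P = B + -2.26·ex + 2.09·ey = (2.6919,2.9301)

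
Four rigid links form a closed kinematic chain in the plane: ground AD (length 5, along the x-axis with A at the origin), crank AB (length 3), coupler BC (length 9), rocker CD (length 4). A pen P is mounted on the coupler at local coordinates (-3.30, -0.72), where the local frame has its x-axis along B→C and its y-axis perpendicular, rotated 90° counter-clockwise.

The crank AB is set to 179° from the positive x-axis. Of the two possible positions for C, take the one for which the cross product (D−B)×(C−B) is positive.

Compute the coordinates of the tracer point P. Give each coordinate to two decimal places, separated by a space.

A=(0,0), D=(5.00,0)
B = A + 3.00·(cos179°, sin179°) = (-2.9995, 0.0524)
|BD| = 7.9997
circle(B,9.00) ∩ circle(D,4.00): a=8.0625, h=3.9995
  candidates: C₊=(5.0890,3.9990) cross=31.995; C₋=(5.0366,-3.9998) cross=-31.995
  mode + wants cross > 0 → take C=(5.0890,3.9990) (cross=31.995)
ex = (C−B)/|BC| = (0.8987,0.4385); ey = (-0.4385,0.8987)
P = B + -3.30·ex + -0.72·ey = (-5.6496,-2.0418)

-5.65 -2.04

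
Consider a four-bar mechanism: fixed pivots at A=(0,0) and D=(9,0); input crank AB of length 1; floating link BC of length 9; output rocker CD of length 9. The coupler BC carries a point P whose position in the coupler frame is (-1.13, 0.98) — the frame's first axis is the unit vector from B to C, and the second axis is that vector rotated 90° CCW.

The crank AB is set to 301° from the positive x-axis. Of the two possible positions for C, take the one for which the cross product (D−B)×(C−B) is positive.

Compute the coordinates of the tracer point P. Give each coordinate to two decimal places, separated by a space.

-0.82 -1.53

A=(0,0), D=(9.00,0)
B = A + 1.00·(cos301°, sin301°) = (0.5150, -0.8572)
|BD| = 8.5281
circle(B,9.00) ∩ circle(D,9.00): a=4.2641, h=7.9258
  candidates: C₊=(3.9609,7.4570) cross=67.592; C₋=(5.5541,-8.3142) cross=-67.592
  mode + wants cross > 0 → take C=(3.9609,7.4570) (cross=67.592)
ex = (C−B)/|BC| = (0.3829,0.9238); ey = (-0.9238,0.3829)
P = B + -1.13·ex + 0.98·ey = (-0.8229,-1.5258)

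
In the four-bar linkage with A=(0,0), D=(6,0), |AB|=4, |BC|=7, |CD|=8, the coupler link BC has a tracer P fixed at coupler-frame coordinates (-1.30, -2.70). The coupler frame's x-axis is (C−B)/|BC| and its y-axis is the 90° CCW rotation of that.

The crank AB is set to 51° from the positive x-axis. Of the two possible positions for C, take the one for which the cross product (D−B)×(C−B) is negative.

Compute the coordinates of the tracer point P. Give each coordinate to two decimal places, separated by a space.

A=(0,0), D=(6.00,0)
B = A + 4.00·(cos51°, sin51°) = (2.5173, 3.1086)
|BD| = 4.6683
circle(B,7.00) ∩ circle(D,8.00): a=0.7275, h=6.9621
  candidates: C₊=(7.6961,7.8181) cross=32.501; C₋=(-1.5760,-2.5699) cross=-32.501
  mode - wants cross < 0 → take C=(-1.5760,-2.5699) (cross=-32.501)
ex = (C−B)/|BC| = (-0.5848,-0.8112); ey = (0.8112,-0.5848)
P = B + -1.30·ex + -2.70·ey = (1.0872,5.7420)

1.09 5.74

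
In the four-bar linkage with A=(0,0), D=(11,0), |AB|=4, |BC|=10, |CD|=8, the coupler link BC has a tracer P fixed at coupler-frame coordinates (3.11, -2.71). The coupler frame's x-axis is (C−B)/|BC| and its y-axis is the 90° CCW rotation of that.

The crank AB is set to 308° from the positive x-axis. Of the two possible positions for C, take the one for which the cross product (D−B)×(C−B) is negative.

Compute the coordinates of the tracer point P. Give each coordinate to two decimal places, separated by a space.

A=(0,0), D=(11.00,0)
B = A + 4.00·(cos308°, sin308°) = (2.4626, -3.1520)
|BD| = 9.1006
circle(B,10.00) ∩ circle(D,8.00): a=6.5282, h=7.5751
  candidates: C₊=(5.9631,6.2153) cross=68.939; C₋=(11.2105,-7.9972) cross=-68.939
  mode - wants cross < 0 → take C=(11.2105,-7.9972) (cross=-68.939)
ex = (C−B)/|BC| = (0.8748,-0.4845); ey = (0.4845,0.8748)
P = B + 3.11·ex + -2.71·ey = (3.8702,-7.0296)

3.87 -7.03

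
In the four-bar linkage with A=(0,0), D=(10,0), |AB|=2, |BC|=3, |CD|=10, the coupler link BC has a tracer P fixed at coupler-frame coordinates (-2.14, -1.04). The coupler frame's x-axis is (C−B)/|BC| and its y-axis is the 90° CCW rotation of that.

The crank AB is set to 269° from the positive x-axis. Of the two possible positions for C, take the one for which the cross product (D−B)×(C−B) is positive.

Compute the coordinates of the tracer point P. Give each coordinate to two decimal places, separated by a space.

0.94 -4.17

A=(0,0), D=(10.00,0)
B = A + 2.00·(cos269°, sin269°) = (-0.0349, -1.9997)
|BD| = 10.2322
circle(B,3.00) ∩ circle(D,10.00): a=0.6694, h=2.9244
  candidates: C₊=(0.0500,0.9991) cross=29.923; C₋=(1.1931,-4.7369) cross=-29.923
  mode + wants cross > 0 → take C=(0.0500,0.9991) (cross=29.923)
ex = (C−B)/|BC| = (0.0283,0.9996); ey = (-0.9996,0.0283)
P = B + -2.14·ex + -1.04·ey = (0.9441,-4.1683)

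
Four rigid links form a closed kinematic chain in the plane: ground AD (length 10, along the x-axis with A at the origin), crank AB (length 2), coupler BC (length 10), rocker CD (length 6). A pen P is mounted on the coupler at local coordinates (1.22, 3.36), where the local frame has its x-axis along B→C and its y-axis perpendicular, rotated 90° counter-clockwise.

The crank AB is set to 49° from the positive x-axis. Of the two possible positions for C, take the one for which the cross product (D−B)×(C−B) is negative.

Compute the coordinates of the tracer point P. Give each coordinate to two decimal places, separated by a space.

A=(0,0), D=(10.00,0)
B = A + 2.00·(cos49°, sin49°) = (1.3121, 1.5094)
|BD| = 8.8180
circle(B,10.00) ∩ circle(D,6.00): a=8.0379, h=5.9491
  candidates: C₊=(10.2498,5.9948) cross=52.459; C₋=(8.2131,-5.7277) cross=-52.459
  mode - wants cross < 0 → take C=(8.2131,-5.7277) (cross=-52.459)
ex = (C−B)/|BC| = (0.6901,-0.7237); ey = (0.7237,0.6901)
P = B + 1.22·ex + 3.36·ey = (4.5857,2.9452)

4.59 2.95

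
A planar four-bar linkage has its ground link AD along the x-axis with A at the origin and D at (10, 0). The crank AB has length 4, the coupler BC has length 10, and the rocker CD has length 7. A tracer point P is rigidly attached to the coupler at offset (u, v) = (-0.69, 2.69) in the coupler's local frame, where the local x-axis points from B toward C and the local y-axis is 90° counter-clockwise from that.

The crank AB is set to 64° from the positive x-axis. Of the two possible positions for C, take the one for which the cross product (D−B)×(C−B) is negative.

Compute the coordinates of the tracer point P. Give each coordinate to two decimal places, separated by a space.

A=(0,0), D=(10.00,0)
B = A + 4.00·(cos64°, sin64°) = (1.7535, 3.5952)
|BD| = 8.9961
circle(B,10.00) ∩ circle(D,7.00): a=7.3326, h=6.7995
  candidates: C₊=(11.1924,6.8977) cross=61.169; C₋=(5.7578,-5.5681) cross=-61.169
  mode - wants cross < 0 → take C=(5.7578,-5.5681) (cross=-61.169)
ex = (C−B)/|BC| = (0.4004,-0.9163); ey = (0.9163,0.4004)
P = B + -0.69·ex + 2.69·ey = (3.9421,5.3046)

3.94 5.30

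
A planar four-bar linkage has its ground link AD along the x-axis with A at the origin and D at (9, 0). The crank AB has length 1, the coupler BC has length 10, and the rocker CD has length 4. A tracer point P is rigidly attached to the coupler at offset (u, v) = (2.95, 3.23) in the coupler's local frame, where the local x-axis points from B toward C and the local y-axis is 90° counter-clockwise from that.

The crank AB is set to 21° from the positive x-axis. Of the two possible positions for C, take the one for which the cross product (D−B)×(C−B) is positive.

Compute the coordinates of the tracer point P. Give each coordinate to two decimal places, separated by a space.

2.60 4.40

A=(0,0), D=(9.00,0)
B = A + 1.00·(cos21°, sin21°) = (0.9336, 0.3584)
|BD| = 8.0744
circle(B,10.00) ∩ circle(D,4.00): a=9.2388, h=3.8268
  candidates: C₊=(10.3331,3.7713) cross=30.899; C₋=(9.9935,-3.8747) cross=-30.899
  mode + wants cross > 0 → take C=(10.3331,3.7713) (cross=30.899)
ex = (C−B)/|BC| = (0.9400,0.3413); ey = (-0.3413,0.9400)
P = B + 2.95·ex + 3.23·ey = (2.6041,4.4012)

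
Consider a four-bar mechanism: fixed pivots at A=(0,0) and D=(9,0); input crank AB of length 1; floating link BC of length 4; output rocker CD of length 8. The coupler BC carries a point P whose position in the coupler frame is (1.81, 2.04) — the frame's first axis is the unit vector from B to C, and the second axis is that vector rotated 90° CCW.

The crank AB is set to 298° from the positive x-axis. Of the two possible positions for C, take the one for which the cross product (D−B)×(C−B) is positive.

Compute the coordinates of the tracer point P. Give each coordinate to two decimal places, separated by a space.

A=(0,0), D=(9.00,0)
B = A + 1.00·(cos298°, sin298°) = (0.4695, -0.8829)
|BD| = 8.5761
circle(B,4.00) ∩ circle(D,8.00): a=1.4896, h=3.7123
  candidates: C₊=(1.5689,2.9630) cross=31.837; C₋=(2.3333,-4.4222) cross=-31.837
  mode + wants cross > 0 → take C=(1.5689,2.9630) (cross=31.837)
ex = (C−B)/|BC| = (0.2749,0.9615); ey = (-0.9615,0.2749)
P = B + 1.81·ex + 2.04·ey = (-0.9944,1.4181)

-0.99 1.42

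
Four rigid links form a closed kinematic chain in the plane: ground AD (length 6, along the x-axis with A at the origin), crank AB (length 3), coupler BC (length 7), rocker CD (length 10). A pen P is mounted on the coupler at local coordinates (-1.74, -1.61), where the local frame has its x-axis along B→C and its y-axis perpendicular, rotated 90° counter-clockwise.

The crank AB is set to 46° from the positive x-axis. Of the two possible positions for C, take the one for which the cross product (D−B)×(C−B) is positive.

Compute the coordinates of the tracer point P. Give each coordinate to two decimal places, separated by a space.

3.72 0.44

A=(0,0), D=(6.00,0)
B = A + 3.00·(cos46°, sin46°) = (2.0840, 2.1580)
|BD| = 4.4713
circle(B,7.00) ∩ circle(D,10.00): a=-3.4674, h=6.0809
  candidates: C₊=(1.9820,9.1573) cross=27.189; C₋=(-3.8877,-1.4942) cross=-27.189
  mode + wants cross > 0 → take C=(1.9820,9.1573) (cross=27.189)
ex = (C−B)/|BC| = (-0.0146,0.9999); ey = (-0.9999,-0.0146)
P = B + -1.74·ex + -1.61·ey = (3.7192,0.4417)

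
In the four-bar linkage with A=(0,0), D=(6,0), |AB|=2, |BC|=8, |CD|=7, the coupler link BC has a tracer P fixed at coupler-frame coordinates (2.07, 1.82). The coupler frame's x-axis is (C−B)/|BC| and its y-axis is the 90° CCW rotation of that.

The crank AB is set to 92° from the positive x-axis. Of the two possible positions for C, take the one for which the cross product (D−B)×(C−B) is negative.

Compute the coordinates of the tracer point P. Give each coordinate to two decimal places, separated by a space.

A=(0,0), D=(6.00,0)
B = A + 2.00·(cos92°, sin92°) = (-0.0698, 1.9988)
|BD| = 6.3904
circle(B,8.00) ∩ circle(D,7.00): a=4.3688, h=6.7017
  candidates: C₊=(6.1760,6.9978) cross=42.827; C₋=(1.9837,-5.7332) cross=-42.827
  mode - wants cross < 0 → take C=(1.9837,-5.7332) (cross=-42.827)
ex = (C−B)/|BC| = (0.2567,-0.9665); ey = (0.9665,0.2567)
P = B + 2.07·ex + 1.82·ey = (2.2206,0.4653)

2.22 0.47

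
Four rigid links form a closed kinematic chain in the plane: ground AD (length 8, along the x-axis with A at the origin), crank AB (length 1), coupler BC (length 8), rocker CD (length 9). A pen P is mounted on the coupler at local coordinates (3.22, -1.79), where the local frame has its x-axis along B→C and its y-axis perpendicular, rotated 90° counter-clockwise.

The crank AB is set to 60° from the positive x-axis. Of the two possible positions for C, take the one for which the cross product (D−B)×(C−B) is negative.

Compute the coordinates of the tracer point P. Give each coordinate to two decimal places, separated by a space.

-0.54 -2.67

A=(0,0), D=(8.00,0)
B = A + 1.00·(cos60°, sin60°) = (0.5000, 0.8660)
|BD| = 7.5498
circle(B,8.00) ∩ circle(D,9.00): a=2.6491, h=7.5487
  candidates: C₊=(3.9975,8.0610) cross=56.991; C₋=(2.2657,-6.9367) cross=-56.991
  mode - wants cross < 0 → take C=(2.2657,-6.9367) (cross=-56.991)
ex = (C−B)/|BC| = (0.2207,-0.9753); ey = (0.9753,0.2207)
P = B + 3.22·ex + -1.79·ey = (-0.5352,-2.6696)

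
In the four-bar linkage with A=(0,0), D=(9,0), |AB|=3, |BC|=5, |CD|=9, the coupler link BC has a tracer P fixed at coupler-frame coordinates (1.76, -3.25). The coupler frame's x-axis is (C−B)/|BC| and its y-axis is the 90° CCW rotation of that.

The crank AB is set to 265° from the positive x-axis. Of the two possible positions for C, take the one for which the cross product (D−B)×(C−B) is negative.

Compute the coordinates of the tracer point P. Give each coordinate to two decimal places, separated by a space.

-1.54 -6.46

A=(0,0), D=(9.00,0)
B = A + 3.00·(cos265°, sin265°) = (-0.2615, -2.9886)
|BD| = 9.7317
circle(B,5.00) ∩ circle(D,9.00): a=1.9887, h=4.5875
  candidates: C₊=(0.2223,1.9880) cross=44.644; C₋=(3.0399,-6.7437) cross=-44.644
  mode - wants cross < 0 → take C=(3.0399,-6.7437) (cross=-44.644)
ex = (C−B)/|BC| = (0.6603,-0.7510); ey = (0.7510,0.6603)
P = B + 1.76·ex + -3.25·ey = (-1.5402,-6.4563)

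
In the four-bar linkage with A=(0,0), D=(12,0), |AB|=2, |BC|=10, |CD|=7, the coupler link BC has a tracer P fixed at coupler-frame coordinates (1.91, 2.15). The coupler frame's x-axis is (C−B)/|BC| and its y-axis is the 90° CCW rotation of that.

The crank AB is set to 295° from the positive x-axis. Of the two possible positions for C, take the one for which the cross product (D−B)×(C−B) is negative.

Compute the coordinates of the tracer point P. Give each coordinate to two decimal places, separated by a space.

A=(0,0), D=(12.00,0)
B = A + 2.00·(cos295°, sin295°) = (0.8452, -1.8126)
|BD| = 11.3011
circle(B,10.00) ∩ circle(D,7.00): a=7.9070, h=6.1221
  candidates: C₊=(7.6679,5.4984) cross=69.186; C₋=(9.6318,-6.5872) cross=-69.186
  mode - wants cross < 0 → take C=(9.6318,-6.5872) (cross=-69.186)
ex = (C−B)/|BC| = (0.8787,-0.4775); ey = (0.4775,0.8787)
P = B + 1.91·ex + 2.15·ey = (3.5500,-0.8355)

3.55 -0.84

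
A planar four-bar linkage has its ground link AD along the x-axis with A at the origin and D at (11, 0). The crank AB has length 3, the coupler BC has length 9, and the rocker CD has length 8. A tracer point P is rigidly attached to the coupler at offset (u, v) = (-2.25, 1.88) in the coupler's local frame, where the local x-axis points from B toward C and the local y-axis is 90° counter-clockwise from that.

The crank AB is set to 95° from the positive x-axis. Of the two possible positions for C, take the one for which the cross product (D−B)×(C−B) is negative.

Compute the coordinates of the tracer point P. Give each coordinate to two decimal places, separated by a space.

0.15 5.89

A=(0,0), D=(11.00,0)
B = A + 3.00·(cos95°, sin95°) = (-0.2615, 2.9886)
|BD| = 11.6513
circle(B,9.00) ∩ circle(D,8.00): a=6.5552, h=6.1668
  candidates: C₊=(7.6562,7.2677) cross=71.851; C₋=(4.4926,-4.6533) cross=-71.851
  mode - wants cross < 0 → take C=(4.4926,-4.6533) (cross=-71.851)
ex = (C−B)/|BC| = (0.5282,-0.8491); ey = (0.8491,0.5282)
P = B + -2.25·ex + 1.88·ey = (0.1463,5.8921)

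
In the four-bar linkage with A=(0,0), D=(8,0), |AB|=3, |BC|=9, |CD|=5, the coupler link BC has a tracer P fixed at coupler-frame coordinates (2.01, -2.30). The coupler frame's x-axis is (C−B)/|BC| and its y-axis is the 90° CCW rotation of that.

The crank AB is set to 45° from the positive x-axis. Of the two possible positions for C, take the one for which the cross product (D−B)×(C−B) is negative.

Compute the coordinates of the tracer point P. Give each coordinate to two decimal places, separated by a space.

A=(0,0), D=(8.00,0)
B = A + 3.00·(cos45°, sin45°) = (2.1213, 2.1213)
|BD| = 6.2497
circle(B,9.00) ∩ circle(D,5.00): a=7.6051, h=4.8128
  candidates: C₊=(10.9085,4.0670) cross=30.079; C₋=(7.6413,-4.9871) cross=-30.079
  mode - wants cross < 0 → take C=(7.6413,-4.9871) (cross=-30.079)
ex = (C−B)/|BC| = (0.6133,-0.7898); ey = (0.7898,0.6133)
P = B + 2.01·ex + -2.30·ey = (1.5375,-0.8769)

1.54 -0.88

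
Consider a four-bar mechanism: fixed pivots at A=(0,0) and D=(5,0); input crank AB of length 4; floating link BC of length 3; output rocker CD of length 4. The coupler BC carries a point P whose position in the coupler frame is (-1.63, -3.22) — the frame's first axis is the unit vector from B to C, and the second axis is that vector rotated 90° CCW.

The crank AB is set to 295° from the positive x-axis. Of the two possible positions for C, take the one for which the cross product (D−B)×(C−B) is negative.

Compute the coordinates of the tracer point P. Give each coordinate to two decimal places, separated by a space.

A=(0,0), D=(5.00,0)
B = A + 4.00·(cos295°, sin295°) = (1.6905, -3.6252)
|BD| = 4.9087
circle(B,3.00) ∩ circle(D,4.00): a=1.7413, h=2.4429
  candidates: C₊=(1.0603,-0.6922) cross=11.991; C₋=(4.6687,-3.9863) cross=-11.991
  mode - wants cross < 0 → take C=(4.6687,-3.9863) (cross=-11.991)
ex = (C−B)/|BC| = (0.9927,-0.1203); ey = (0.1203,0.9927)
P = B + -1.63·ex + -3.22·ey = (-0.3152,-6.6257)

-0.32 -6.63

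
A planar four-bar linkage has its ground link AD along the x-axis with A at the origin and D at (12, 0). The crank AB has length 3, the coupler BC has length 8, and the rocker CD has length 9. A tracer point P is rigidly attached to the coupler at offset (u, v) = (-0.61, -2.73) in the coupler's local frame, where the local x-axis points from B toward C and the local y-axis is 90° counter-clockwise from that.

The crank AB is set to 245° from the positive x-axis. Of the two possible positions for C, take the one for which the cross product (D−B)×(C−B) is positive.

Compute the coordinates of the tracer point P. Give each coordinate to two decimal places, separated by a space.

A=(0,0), D=(12.00,0)
B = A + 3.00·(cos245°, sin245°) = (-1.2679, -2.7189)
|BD| = 13.5436
circle(B,8.00) ∩ circle(D,9.00): a=6.1442, h=5.1234
  candidates: C₊=(3.7227,3.5336) cross=69.389; C₋=(5.7798,-6.5045) cross=-69.389
  mode + wants cross > 0 → take C=(3.7227,3.5336) (cross=69.389)
ex = (C−B)/|BC| = (0.6238,0.7816); ey = (-0.7816,0.6238)
P = B + -0.61·ex + -2.73·ey = (0.4853,-4.8987)

0.49 -4.90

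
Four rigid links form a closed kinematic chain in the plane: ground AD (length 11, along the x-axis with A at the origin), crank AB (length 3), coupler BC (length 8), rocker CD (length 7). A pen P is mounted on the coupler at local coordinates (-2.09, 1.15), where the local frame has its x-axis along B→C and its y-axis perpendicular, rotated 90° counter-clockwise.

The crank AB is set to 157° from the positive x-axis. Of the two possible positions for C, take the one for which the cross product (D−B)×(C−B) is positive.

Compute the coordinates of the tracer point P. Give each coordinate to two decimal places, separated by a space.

A=(0,0), D=(11.00,0)
B = A + 3.00·(cos157°, sin157°) = (-2.7615, 1.1722)
|BD| = 13.8113
circle(B,8.00) ∩ circle(D,7.00): a=7.4487, h=2.9184
  candidates: C₊=(4.9080,3.4478) cross=40.306; C₋=(4.4126,-2.3678) cross=-40.306
  mode + wants cross > 0 → take C=(4.9080,3.4478) (cross=40.306)
ex = (C−B)/|BC| = (0.9587,0.2845); ey = (-0.2845,0.9587)
P = B + -2.09·ex + 1.15·ey = (-5.0923,1.6802)

-5.09 1.68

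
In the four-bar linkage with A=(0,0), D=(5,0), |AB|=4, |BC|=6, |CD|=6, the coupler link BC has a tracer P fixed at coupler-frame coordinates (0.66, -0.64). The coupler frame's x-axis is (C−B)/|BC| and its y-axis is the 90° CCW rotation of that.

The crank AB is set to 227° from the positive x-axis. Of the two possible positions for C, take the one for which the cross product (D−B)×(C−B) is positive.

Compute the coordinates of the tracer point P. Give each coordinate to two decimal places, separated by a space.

A=(0,0), D=(5.00,0)
B = A + 4.00·(cos227°, sin227°) = (-2.7280, -2.9254)
|BD| = 8.2632
circle(B,6.00) ∩ circle(D,6.00): a=4.1316, h=4.3509
  candidates: C₊=(-0.4043,2.6064) cross=35.952; C₋=(2.6763,-5.5318) cross=-35.952
  mode + wants cross > 0 → take C=(-0.4043,2.6064) (cross=35.952)
ex = (C−B)/|BC| = (0.3873,0.9220); ey = (-0.9220,0.3873)
P = B + 0.66·ex + -0.64·ey = (-1.8823,-2.5648)

-1.88 -2.56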